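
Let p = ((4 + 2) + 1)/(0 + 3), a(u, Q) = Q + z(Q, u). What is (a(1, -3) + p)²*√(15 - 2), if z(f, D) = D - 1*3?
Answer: 64*√13/9 ≈ 25.639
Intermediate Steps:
z(f, D) = -3 + D (z(f, D) = D - 3 = -3 + D)
a(u, Q) = -3 + Q + u (a(u, Q) = Q + (-3 + u) = -3 + Q + u)
p = 7/3 (p = (6 + 1)/3 = 7*(⅓) = 7/3 ≈ 2.3333)
(a(1, -3) + p)²*√(15 - 2) = ((-3 - 3 + 1) + 7/3)²*√(15 - 2) = (-5 + 7/3)²*√13 = (-8/3)²*√13 = 64*√13/9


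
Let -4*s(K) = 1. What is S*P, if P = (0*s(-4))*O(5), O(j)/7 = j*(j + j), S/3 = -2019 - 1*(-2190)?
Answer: 0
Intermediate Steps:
s(K) = -¼ (s(K) = -¼*1 = -¼)
S = 513 (S = 3*(-2019 - 1*(-2190)) = 3*(-2019 + 2190) = 3*171 = 513)
O(j) = 14*j² (O(j) = 7*(j*(j + j)) = 7*(j*(2*j)) = 7*(2*j²) = 14*j²)
P = 0 (P = (0*(-¼))*(14*5²) = 0*(14*25) = 0*350 = 0)
S*P = 513*0 = 0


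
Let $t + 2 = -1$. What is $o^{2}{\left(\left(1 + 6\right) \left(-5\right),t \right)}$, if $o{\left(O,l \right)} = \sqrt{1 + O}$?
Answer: $-34$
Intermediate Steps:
$t = -3$ ($t = -2 - 1 = -3$)
$o^{2}{\left(\left(1 + 6\right) \left(-5\right),t \right)} = \left(\sqrt{1 + \left(1 + 6\right) \left(-5\right)}\right)^{2} = \left(\sqrt{1 + 7 \left(-5\right)}\right)^{2} = \left(\sqrt{1 - 35}\right)^{2} = \left(\sqrt{-34}\right)^{2} = \left(i \sqrt{34}\right)^{2} = -34$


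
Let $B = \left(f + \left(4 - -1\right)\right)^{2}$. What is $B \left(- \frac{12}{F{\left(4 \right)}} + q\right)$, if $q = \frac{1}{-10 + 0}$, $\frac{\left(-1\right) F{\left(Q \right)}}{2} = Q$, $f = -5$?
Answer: $0$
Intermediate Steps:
$F{\left(Q \right)} = - 2 Q$
$B = 0$ ($B = \left(-5 + \left(4 - -1\right)\right)^{2} = \left(-5 + \left(4 + 1\right)\right)^{2} = \left(-5 + 5\right)^{2} = 0^{2} = 0$)
$q = - \frac{1}{10}$ ($q = \frac{1}{-10} = - \frac{1}{10} \approx -0.1$)
$B \left(- \frac{12}{F{\left(4 \right)}} + q\right) = 0 \left(- \frac{12}{\left(-2\right) 4} - \frac{1}{10}\right) = 0 \left(- \frac{12}{-8} - \frac{1}{10}\right) = 0 \left(\left(-12\right) \left(- \frac{1}{8}\right) - \frac{1}{10}\right) = 0 \left(\frac{3}{2} - \frac{1}{10}\right) = 0 \cdot \frac{7}{5} = 0$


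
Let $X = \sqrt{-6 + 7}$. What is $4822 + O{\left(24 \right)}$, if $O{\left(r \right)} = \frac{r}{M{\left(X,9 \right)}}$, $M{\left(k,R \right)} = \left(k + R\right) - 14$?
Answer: $4816$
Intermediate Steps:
$X = 1$ ($X = \sqrt{1} = 1$)
$M{\left(k,R \right)} = -14 + R + k$ ($M{\left(k,R \right)} = \left(R + k\right) - 14 = -14 + R + k$)
$O{\left(r \right)} = - \frac{r}{4}$ ($O{\left(r \right)} = \frac{r}{-14 + 9 + 1} = \frac{r}{-4} = r \left(- \frac{1}{4}\right) = - \frac{r}{4}$)
$4822 + O{\left(24 \right)} = 4822 - 6 = 4816$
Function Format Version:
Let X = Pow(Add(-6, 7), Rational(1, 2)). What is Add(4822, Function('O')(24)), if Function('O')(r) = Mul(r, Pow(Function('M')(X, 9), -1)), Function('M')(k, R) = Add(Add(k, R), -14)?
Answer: 4816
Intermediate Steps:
X = 1 (X = Pow(1, Rational(1, 2)) = 1)
Function('M')(k, R) = Add(-14, R, k) (Function('M')(k, R) = Add(Add(R, k), -14) = Add(-14, R, k))
Function('O')(r) = Mul(Rational(-1, 4), r) (Function('O')(r) = Mul(r, Pow(Add(-14, 9, 1), -1)) = Mul(r, Pow(-4, -1)) = Mul(r, Rational(-1, 4)) = Mul(Rational(-1, 4), r))
Add(4822, Function('O')(24)) = Add(4822, Mul(Rational(-1, 4), 24)) = Add(4822, -6) = 4816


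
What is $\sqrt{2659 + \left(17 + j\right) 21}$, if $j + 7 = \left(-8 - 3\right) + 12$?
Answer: $17 \sqrt{10} \approx 53.759$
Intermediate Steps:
$j = -6$ ($j = -7 + \left(\left(-8 - 3\right) + 12\right) = -7 + \left(-11 + 12\right) = -7 + 1 = -6$)
$\sqrt{2659 + \left(17 + j\right) 21} = \sqrt{2659 + \left(17 - 6\right) 21} = \sqrt{2659 + 11 \cdot 21} = \sqrt{2659 + 231} = \sqrt{2890} = 17 \sqrt{10}$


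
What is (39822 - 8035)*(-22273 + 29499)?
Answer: 229692862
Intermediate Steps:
(39822 - 8035)*(-22273 + 29499) = 31787*7226 = 229692862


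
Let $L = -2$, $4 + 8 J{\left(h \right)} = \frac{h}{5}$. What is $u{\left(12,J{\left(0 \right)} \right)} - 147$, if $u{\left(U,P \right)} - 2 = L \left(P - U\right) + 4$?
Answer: $-116$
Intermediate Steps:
$J{\left(h \right)} = - \frac{1}{2} + \frac{h}{40}$ ($J{\left(h \right)} = - \frac{1}{2} + \frac{h \frac{1}{5}}{8} = - \frac{1}{2} + \frac{\frac{1}{5} h}{8} = - \frac{1}{2} + \frac{h}{40}$)
$u{\left(U,P \right)} = 6 - 2 P + 2 U$ ($u{\left(U,P \right)} = 2 - \left(-4 + 2 \left(P - U\right)\right) = 2 - \left(-4 - 2 U + 2 P\right) = 2 + \left(4 - 2 P + 2 U\right) = 6 - 2 P + 2 U$)
$u{\left(12,J{\left(0 \right)} \right)} - 147 = \left(6 - 2 \left(- \frac{1}{2} + \frac{1}{40} \cdot 0\right) + 2 \cdot 12\right) - 147 = \left(6 - 2 \left(- \frac{1}{2} + 0\right) + 24\right) - 147 = \left(6 - -1 + 24\right) - 147 = \left(6 + 1 + 24\right) - 147 = 31 - 147 = -116$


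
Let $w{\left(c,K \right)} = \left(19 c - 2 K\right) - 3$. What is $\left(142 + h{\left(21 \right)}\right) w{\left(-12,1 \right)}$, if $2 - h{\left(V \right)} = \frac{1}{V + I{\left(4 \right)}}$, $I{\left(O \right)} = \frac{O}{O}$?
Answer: $- \frac{737911}{22} \approx -33541.0$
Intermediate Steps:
$I{\left(O \right)} = 1$
$w{\left(c,K \right)} = -3 - 2 K + 19 c$ ($w{\left(c,K \right)} = \left(- 2 K + 19 c\right) - 3 = -3 - 2 K + 19 c$)
$h{\left(V \right)} = 2 - \frac{1}{1 + V}$ ($h{\left(V \right)} = 2 - \frac{1}{V + 1} = 2 - \frac{1}{1 + V}$)
$\left(142 + h{\left(21 \right)}\right) w{\left(-12,1 \right)} = \left(142 + \frac{1 + 2 \cdot 21}{1 + 21}\right) \left(-3 - 2 + 19 \left(-12\right)\right) = \left(142 + \frac{1 + 42}{22}\right) \left(-3 - 2 - 228\right) = \left(142 + \frac{1}{22} \cdot 43\right) \left(-233\right) = \left(142 + \frac{43}{22}\right) \left(-233\right) = \frac{3167}{22} \left(-233\right) = - \frac{737911}{22}$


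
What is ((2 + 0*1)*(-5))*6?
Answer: -60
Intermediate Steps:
((2 + 0*1)*(-5))*6 = ((2 + 0)*(-5))*6 = (2*(-5))*6 = -10*6 = -60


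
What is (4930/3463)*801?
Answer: 3948930/3463 ≈ 1140.3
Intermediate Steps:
(4930/3463)*801 = 3948930/3463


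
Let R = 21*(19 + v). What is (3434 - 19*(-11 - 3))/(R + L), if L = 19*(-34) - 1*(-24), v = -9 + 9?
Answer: -3700/223 ≈ -16.592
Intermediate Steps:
v = 0
R = 399 (R = 21*(19 + 0) = 21*19 = 399)
L = -622 (L = -646 + 24 = -622)
(3434 - 19*(-11 - 3))/(R + L) = (3434 - 19*(-11 - 3))/(399 - 622) = (3434 - 19*(-14))/(-223) = (3434 + 266)*(-1/223) = 3700*(-1/223) = -3700/223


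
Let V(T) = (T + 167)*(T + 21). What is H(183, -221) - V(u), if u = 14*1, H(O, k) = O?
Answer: -6152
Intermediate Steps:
u = 14
V(T) = (21 + T)*(167 + T) (V(T) = (167 + T)*(21 + T) = (21 + T)*(167 + T))
H(183, -221) - V(u) = 183 - (3507 + 14² + 188*14) = 183 - (3507 + 196 + 2632) = 183 - 1*6335 = 183 - 6335 = -6152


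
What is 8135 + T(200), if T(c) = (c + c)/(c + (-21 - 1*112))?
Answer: 545445/67 ≈ 8141.0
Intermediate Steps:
T(c) = 2*c/(-133 + c) (T(c) = (2*c)/(c + (-21 - 112)) = (2*c)/(c - 133) = (2*c)/(-133 + c) = 2*c/(-133 + c))
8135 + T(200) = 8135 + 2*200/(-133 + 200) = 8135 + 2*200/67 = 8135 + 2*200*(1/67) = 8135 + 400/67 = 545445/67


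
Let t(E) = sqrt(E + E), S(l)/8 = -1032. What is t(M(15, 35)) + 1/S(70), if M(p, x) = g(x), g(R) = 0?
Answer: -1/8256 ≈ -0.00012112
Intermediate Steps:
S(l) = -8256 (S(l) = 8*(-1032) = -8256)
M(p, x) = 0
t(E) = sqrt(2)*sqrt(E) (t(E) = sqrt(2*E) = sqrt(2)*sqrt(E))
t(M(15, 35)) + 1/S(70) = sqrt(2)*sqrt(0) + 1/(-8256) = sqrt(2)*0 - 1/8256 = 0 - 1/8256 = -1/8256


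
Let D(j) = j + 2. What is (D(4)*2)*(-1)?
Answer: -12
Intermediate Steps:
D(j) = 2 + j
(D(4)*2)*(-1) = ((2 + 4)*2)*(-1) = (6*2)*(-1) = 12*(-1) = -12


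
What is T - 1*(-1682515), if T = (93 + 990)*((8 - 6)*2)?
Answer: 1686847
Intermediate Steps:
T = 4332 (T = 1083*(2*2) = 1083*4 = 4332)
T - 1*(-1682515) = 4332 - 1*(-1682515) = 4332 + 1682515 = 1686847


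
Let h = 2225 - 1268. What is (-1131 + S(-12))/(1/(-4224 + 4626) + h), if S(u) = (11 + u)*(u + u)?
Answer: -445014/384715 ≈ -1.1567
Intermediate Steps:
h = 957
S(u) = 2*u*(11 + u) (S(u) = (11 + u)*(2*u) = 2*u*(11 + u))
(-1131 + S(-12))/(1/(-4224 + 4626) + h) = (-1131 + 2*(-12)*(11 - 12))/(1/(-4224 + 4626) + 957) = (-1131 + 2*(-12)*(-1))/(1/402 + 957) = (-1131 + 24)/(1/402 + 957) = -1107/384715/402 = -1107*402/384715 = -445014/384715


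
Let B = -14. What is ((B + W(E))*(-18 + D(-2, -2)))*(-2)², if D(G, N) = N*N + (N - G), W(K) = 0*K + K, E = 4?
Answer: 560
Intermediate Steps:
W(K) = K (W(K) = 0 + K = K)
D(G, N) = N + N² - G (D(G, N) = N² + (N - G) = N + N² - G)
((B + W(E))*(-18 + D(-2, -2)))*(-2)² = ((-14 + 4)*(-18 + (-2 + (-2)² - 1*(-2))))*(-2)² = -10*(-18 + (-2 + 4 + 2))*4 = -10*(-18 + 4)*4 = -10*(-14)*4 = 140*4 = 560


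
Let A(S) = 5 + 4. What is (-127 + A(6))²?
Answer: 13924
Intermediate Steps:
A(S) = 9
(-127 + A(6))² = (-127 + 9)² = (-118)² = 13924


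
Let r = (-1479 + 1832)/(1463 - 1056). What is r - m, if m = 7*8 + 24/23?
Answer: -525865/9361 ≈ -56.176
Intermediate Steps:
r = 353/407 ≈ 0.86732
m = 1312/23 (m = 56 + 24*(1/23) = 56 + 24/23 = 1312/23 ≈ 57.043)
r - m = 353/407 - 1*1312/23 = 353/407 - 1312/23 = -525865/9361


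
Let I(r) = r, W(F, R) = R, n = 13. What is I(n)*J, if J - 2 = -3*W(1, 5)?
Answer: -169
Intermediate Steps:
J = -13 (J = 2 - 3*5 = 2 - 15 = -13)
I(n)*J = 13*(-13) = -169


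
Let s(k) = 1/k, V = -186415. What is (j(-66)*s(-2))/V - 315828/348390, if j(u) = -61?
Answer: -1308571167/1443224930 ≈ -0.90670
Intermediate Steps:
s(k) = 1/k
(j(-66)*s(-2))/V - 315828/348390 = -61/(-2)/(-186415) - 315828/348390 = -61*(-1/2)*(-1/186415) - 315828*1/348390 = (61/2)*(-1/186415) - 17546/19355 = -61/372830 - 17546/19355 = -1308571167/1443224930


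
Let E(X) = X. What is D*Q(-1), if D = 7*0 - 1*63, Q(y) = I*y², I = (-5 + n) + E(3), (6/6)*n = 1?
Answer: 63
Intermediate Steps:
n = 1
I = -1 (I = (-5 + 1) + 3 = -4 + 3 = -1)
Q(y) = -y²
D = -63 (D = 0 - 63 = -63)
D*Q(-1) = -(-63)*(-1)² = -(-63) = -63*(-1) = 63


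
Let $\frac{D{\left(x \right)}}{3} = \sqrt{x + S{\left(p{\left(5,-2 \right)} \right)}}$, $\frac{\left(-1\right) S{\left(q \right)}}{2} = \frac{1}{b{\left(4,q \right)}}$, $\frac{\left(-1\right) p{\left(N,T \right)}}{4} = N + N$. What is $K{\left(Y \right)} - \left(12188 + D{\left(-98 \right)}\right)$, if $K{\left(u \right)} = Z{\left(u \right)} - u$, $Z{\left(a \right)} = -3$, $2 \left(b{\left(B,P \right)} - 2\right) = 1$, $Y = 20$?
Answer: $-12211 - \frac{3 i \sqrt{2470}}{5} \approx -12211.0 - 29.819 i$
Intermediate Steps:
$b{\left(B,P \right)} = \frac{5}{2}$ ($b{\left(B,P \right)} = 2 + \frac{1}{2} \cdot 1 = 2 + \frac{1}{2} = \frac{5}{2}$)
$p{\left(N,T \right)} = - 8 N$ ($p{\left(N,T \right)} = - 4 \left(N + N\right) = - 4 \cdot 2 N = - 8 N$)
$S{\left(q \right)} = - \frac{4}{5}$ ($S{\left(q \right)} = - \frac{2}{\frac{5}{2}} = \left(-2\right) \frac{2}{5} = - \frac{4}{5}$)
$D{\left(x \right)} = 3 \sqrt{- \frac{4}{5} + x}$ ($D{\left(x \right)} = 3 \sqrt{x - \frac{4}{5}} = 3 \sqrt{- \frac{4}{5} + x}$)
$K{\left(u \right)} = -3 - u$
$K{\left(Y \right)} - \left(12188 + D{\left(-98 \right)}\right) = \left(-3 - 20\right) - \left(12188 + \frac{3 \sqrt{-20 + 25 \left(-98\right)}}{5}\right) = \left(-3 - 20\right) - \left(12188 + \frac{3 \sqrt{-20 - 2450}}{5}\right) = -23 - \left(12188 + \frac{3 \sqrt{-2470}}{5}\right) = -23 - \left(12188 + \frac{3 i \sqrt{2470}}{5}\right) = -12211 - \frac{3 i \sqrt{2470}}{5}$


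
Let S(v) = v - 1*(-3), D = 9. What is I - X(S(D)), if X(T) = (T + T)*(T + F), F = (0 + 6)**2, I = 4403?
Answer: 3251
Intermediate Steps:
S(v) = 3 + v (S(v) = v + 3 = 3 + v)
F = 36 (F = 6**2 = 36)
X(T) = 2*T*(36 + T) (X(T) = (T + T)*(T + 36) = (2*T)*(36 + T) = 2*T*(36 + T))
I - X(S(D)) = 4403 - 2*(3 + 9)*(36 + (3 + 9)) = 4403 - 2*12*(36 + 12) = 4403 - 2*12*48 = 4403 - 1*1152 = 4403 - 1152 = 3251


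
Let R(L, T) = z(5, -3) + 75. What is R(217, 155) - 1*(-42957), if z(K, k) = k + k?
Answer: 43026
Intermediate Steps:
z(K, k) = 2*k
R(L, T) = 69 (R(L, T) = 2*(-3) + 75 = -6 + 75 = 69)
R(217, 155) - 1*(-42957) = 69 - 1*(-42957) = 69 + 42957 = 43026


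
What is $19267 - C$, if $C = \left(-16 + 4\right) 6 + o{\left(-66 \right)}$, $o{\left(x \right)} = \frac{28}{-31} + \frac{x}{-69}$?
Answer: $\frac{13788669}{713} \approx 19339.0$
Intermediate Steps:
$o{\left(x \right)} = - \frac{28}{31} - \frac{x}{69}$ ($o{\left(x \right)} = 28 \left(- \frac{1}{31}\right) + x \left(- \frac{1}{69}\right) = - \frac{28}{31} - \frac{x}{69}$)
$C = - \frac{51298}{713}$ ($C = \left(-16 + 4\right) 6 - - \frac{38}{713} = \left(-12\right) 6 + \left(- \frac{28}{31} + \frac{22}{23}\right) = -72 + \frac{38}{713} = - \frac{51298}{713} \approx -71.947$)
$19267 - C = 19267 - - \frac{51298}{713} = 19267 + \frac{51298}{713} = \frac{13788669}{713}$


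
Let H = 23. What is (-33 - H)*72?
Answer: -4032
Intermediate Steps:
(-33 - H)*72 = (-33 - 1*23)*72 = (-33 - 23)*72 = -56*72 = -4032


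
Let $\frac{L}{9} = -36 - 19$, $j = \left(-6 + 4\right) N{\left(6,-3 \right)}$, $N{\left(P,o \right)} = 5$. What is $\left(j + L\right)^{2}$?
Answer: $255025$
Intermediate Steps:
$j = -10$ ($j = \left(-6 + 4\right) 5 = \left(-2\right) 5 = -10$)
$L = -495$ ($L = 9 \left(-36 - 19\right) = 9 \left(-55\right) = -495$)
$\left(j + L\right)^{2} = \left(-10 - 495\right)^{2} = \left(-505\right)^{2} = 255025$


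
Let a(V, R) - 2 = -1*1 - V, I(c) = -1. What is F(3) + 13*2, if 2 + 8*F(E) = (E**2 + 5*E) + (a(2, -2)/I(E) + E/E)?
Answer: 29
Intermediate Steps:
a(V, R) = 1 - V (a(V, R) = 2 + (-1*1 - V) = 2 + (-1 - V) = 1 - V)
F(E) = E**2/8 + 5*E/8 (F(E) = -1/4 + ((E**2 + 5*E) + ((1 - 1*2)/(-1) + E/E))/8 = -1/4 + ((E**2 + 5*E) + ((1 - 2)*(-1) + 1))/8 = -1/4 + ((E**2 + 5*E) + (-1*(-1) + 1))/8 = -1/4 + ((E**2 + 5*E) + (1 + 1))/8 = -1/4 + ((E**2 + 5*E) + 2)/8 = -1/4 + (2 + E**2 + 5*E)/8 = -1/4 + (1/4 + E**2/8 + 5*E/8) = E**2/8 + 5*E/8)
F(3) + 13*2 = (1/8)*3*(5 + 3) + 13*2 = (1/8)*3*8 + 26 = 3 + 26 = 29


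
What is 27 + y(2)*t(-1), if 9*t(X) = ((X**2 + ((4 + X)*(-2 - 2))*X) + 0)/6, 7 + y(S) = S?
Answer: 1393/54 ≈ 25.796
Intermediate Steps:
y(S) = -7 + S
t(X) = X**2/54 + X*(-16 - 4*X)/54 (t(X) = (((X**2 + ((4 + X)*(-2 - 2))*X) + 0)/6)/9 = (((X**2 + ((4 + X)*(-4))*X) + 0)*(1/6))/9 = (((X**2 + (-16 - 4*X)*X) + 0)*(1/6))/9 = (((X**2 + X*(-16 - 4*X)) + 0)*(1/6))/9 = ((X**2 + X*(-16 - 4*X))*(1/6))/9 = (X**2/6 + X*(-16 - 4*X)/6)/9 = X**2/54 + X*(-16 - 4*X)/54)
27 + y(2)*t(-1) = 27 + (-7 + 2)*(-1/54*(-1)*(16 + 3*(-1))) = 27 - (-5)*(-1)*(16 - 3)/54 = 27 - (-5)*(-1)*13/54 = 27 - 5*13/54 = 27 - 65/54 = 1393/54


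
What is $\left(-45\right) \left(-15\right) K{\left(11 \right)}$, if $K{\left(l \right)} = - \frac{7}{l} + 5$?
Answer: $\frac{32400}{11} \approx 2945.5$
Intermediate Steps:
$K{\left(l \right)} = 5 - \frac{7}{l}$
$\left(-45\right) \left(-15\right) K{\left(11 \right)} = \left(-45\right) \left(-15\right) \left(5 - \frac{7}{11}\right) = 675 \left(5 - \frac{7}{11}\right) = 675 \cdot \frac{48}{11} = \frac{32400}{11}$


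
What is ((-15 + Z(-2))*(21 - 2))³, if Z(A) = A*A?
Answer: -9129329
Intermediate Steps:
Z(A) = A²
((-15 + Z(-2))*(21 - 2))³ = ((-15 + (-2)²)*(21 - 2))³ = ((-15 + 4)*19)³ = (-11*19)³ = (-209)³ = -9129329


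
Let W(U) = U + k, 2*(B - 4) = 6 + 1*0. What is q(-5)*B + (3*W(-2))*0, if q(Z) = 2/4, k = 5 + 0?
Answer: 7/2 ≈ 3.5000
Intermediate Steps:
k = 5
q(Z) = 1/2 (q(Z) = 2*(1/4) = 1/2)
B = 7 (B = 4 + (6 + 1*0)/2 = 4 + (6 + 0)/2 = 4 + (1/2)*6 = 4 + 3 = 7)
W(U) = 5 + U (W(U) = U + 5 = 5 + U)
q(-5)*B + (3*W(-2))*0 = (1/2)*7 + (3*(5 - 2))*0 = 7/2 + (3*3)*0 = 7/2 + 9*0 = 7/2 + 0 = 7/2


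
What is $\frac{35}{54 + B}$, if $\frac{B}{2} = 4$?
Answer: $\frac{35}{62} \approx 0.56452$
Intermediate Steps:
$B = 8$ ($B = 2 \cdot 4 = 8$)
$\frac{35}{54 + B} = \frac{35}{54 + 8} = \frac{35}{62}$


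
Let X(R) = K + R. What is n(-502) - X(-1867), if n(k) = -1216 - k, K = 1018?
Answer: 135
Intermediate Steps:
X(R) = 1018 + R
n(-502) - X(-1867) = (-1216 - 1*(-502)) - (1018 - 1867) = (-1216 + 502) - 1*(-849) = -714 + 849 = 135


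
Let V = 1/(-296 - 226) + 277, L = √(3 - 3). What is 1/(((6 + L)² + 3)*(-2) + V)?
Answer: 522/103877 ≈ 0.0050252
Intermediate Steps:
L = 0 (L = √0 = 0)
V = 144593/522 (V = 1/(-522) + 277 = -1/522 + 277 = 144593/522 ≈ 277.00)
1/(((6 + L)² + 3)*(-2) + V) = 1/(((6 + 0)² + 3)*(-2) + 144593/522) = 1/((6² + 3)*(-2) + 144593/522) = 1/((36 + 3)*(-2) + 144593/522) = 1/(39*(-2) + 144593/522) = 1/(-78 + 144593/522) = 1/(103877/522) = 522/103877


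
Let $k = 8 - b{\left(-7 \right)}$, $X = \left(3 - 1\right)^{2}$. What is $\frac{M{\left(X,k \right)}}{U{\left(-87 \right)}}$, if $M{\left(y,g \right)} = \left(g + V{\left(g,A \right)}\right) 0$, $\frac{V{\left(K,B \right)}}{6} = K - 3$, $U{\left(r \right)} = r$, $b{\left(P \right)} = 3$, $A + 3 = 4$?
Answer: $0$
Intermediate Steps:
$A = 1$ ($A = -3 + 4 = 1$)
$X = 4$ ($X = 2^{2} = 4$)
$k = 5$ ($k = 8 - 3 = 5$)
$V{\left(K,B \right)} = -18 + 6 K$ ($V{\left(K,B \right)} = 6 \left(K - 3\right) = 6 \left(-3 + K\right) = -18 + 6 K$)
$M{\left(y,g \right)} = 0$ ($M{\left(y,g \right)} = \left(g + \left(-18 + 6 g\right)\right) 0 = \left(-18 + 7 g\right) 0 = 0$)
$\frac{M{\left(X,k \right)}}{U{\left(-87 \right)}} = \frac{0}{-87} = 0 \left(- \frac{1}{87}\right) = 0$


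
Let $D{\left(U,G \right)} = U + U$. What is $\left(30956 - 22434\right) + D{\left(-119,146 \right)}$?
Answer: $8284$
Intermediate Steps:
$D{\left(U,G \right)} = 2 U$
$\left(30956 - 22434\right) + D{\left(-119,146 \right)} = \left(30956 - 22434\right) + 2 \left(-119\right) = 8522 - 238 = 8284$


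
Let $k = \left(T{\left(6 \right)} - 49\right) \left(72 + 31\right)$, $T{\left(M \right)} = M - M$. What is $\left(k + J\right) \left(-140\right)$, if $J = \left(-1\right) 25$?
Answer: $710080$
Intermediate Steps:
$T{\left(M \right)} = 0$
$J = -25$
$k = -5047$ ($k = \left(0 - 49\right) \left(72 + 31\right) = \left(-49\right) 103 = -5047$)
$\left(k + J\right) \left(-140\right) = \left(-5047 - 25\right) \left(-140\right) = \left(-5072\right) \left(-140\right) = 710080$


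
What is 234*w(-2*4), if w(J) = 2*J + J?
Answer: -5616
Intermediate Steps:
w(J) = 3*J
234*w(-2*4) = 234*(3*(-2*4)) = 234*(3*(-8)) = 234*(-24) = -5616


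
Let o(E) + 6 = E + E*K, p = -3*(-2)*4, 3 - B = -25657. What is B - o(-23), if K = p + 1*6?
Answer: 26379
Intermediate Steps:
B = 25660 (B = 3 - 1*(-25657) = 3 + 25657 = 25660)
p = 24 (p = 6*4 = 24)
K = 30 (K = 24 + 1*6 = 24 + 6 = 30)
o(E) = -6 + 31*E (o(E) = -6 + (E + E*30) = -6 + (E + 30*E) = -6 + 31*E)
B - o(-23) = 25660 - (-6 + 31*(-23)) = 25660 - (-6 - 713) = 25660 - 1*(-719) = 25660 + 719 = 26379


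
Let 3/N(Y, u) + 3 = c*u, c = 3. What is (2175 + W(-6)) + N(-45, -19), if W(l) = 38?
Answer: 44259/20 ≈ 2212.9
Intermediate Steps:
N(Y, u) = 3/(-3 + 3*u)
(2175 + W(-6)) + N(-45, -19) = (2175 + 38) + 1/(-1 - 19) = 2213 + 1/(-20) = 2213 - 1/20 = 44259/20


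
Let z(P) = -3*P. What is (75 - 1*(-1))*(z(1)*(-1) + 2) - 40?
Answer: 340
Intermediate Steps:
(75 - 1*(-1))*(z(1)*(-1) + 2) - 40 = (75 - 1*(-1))*(-3*1*(-1) + 2) - 40 = (75 + 1)*(-3*(-1) + 2) - 40 = 76*(3 + 2) - 40 = 76*5 - 40 = 380 - 40 = 340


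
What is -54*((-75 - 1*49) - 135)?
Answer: 13986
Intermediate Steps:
-54*((-75 - 1*49) - 135) = -54*((-75 - 49) - 135) = -54*(-124 - 135) = -54*(-259) = 13986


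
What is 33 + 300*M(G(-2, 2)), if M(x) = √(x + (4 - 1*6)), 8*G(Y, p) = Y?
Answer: 33 + 450*I ≈ 33.0 + 450.0*I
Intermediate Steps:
G(Y, p) = Y/8
M(x) = √(-2 + x) (M(x) = √(x + (4 - 6)) = √(x - 2) = √(-2 + x))
33 + 300*M(G(-2, 2)) = 33 + 300*√(-2 + (⅛)*(-2)) = 33 + 300*√(-2 - ¼) = 33 + 300*√(-9/4) = 33 + 300*(3*I/2) = 33 + 450*I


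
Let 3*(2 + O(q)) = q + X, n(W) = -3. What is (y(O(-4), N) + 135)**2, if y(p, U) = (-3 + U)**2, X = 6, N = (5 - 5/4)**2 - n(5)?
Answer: 7256484225/65536 ≈ 1.1073e+5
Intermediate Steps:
N = 273/16 (N = (5 - 5/4)**2 - 1*(-3) = (5 - 5*1/4)**2 + 3 = (5 - 5/4)**2 + 3 = (15/4)**2 + 3 = 225/16 + 3 = 273/16 ≈ 17.063)
O(q) = q/3 (O(q) = -2 + (q + 6)/3 = -2 + (6 + q)/3 = -2 + (2 + q/3) = q/3)
(y(O(-4), N) + 135)**2 = ((-3 + 273/16)**2 + 135)**2 = ((225/16)**2 + 135)**2 = (50625/256 + 135)**2 = (85185/256)**2 = 7256484225/65536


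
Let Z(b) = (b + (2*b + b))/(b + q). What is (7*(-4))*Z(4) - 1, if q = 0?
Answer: -113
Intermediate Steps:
Z(b) = 4 (Z(b) = (b + (2*b + b))/(b + 0) = (b + 3*b)/b = (4*b)/b = 4)
(7*(-4))*Z(4) - 1 = (7*(-4))*4 - 1 = -28*4 - 1 = -112 - 1 = -113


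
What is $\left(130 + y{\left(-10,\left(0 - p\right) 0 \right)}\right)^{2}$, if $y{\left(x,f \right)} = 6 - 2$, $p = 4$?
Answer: $17956$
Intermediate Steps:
$y{\left(x,f \right)} = 4$ ($y{\left(x,f \right)} = 6 - 2 = 4$)
$\left(130 + y{\left(-10,\left(0 - p\right) 0 \right)}\right)^{2} = \left(130 + 4\right)^{2} = 134^{2} = 17956$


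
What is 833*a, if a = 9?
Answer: 7497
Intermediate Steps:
833*a = 833*9 = 7497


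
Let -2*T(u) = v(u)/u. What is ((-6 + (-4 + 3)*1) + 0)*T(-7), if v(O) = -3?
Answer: 3/2 ≈ 1.5000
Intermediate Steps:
T(u) = 3/(2*u) (T(u) = -(-3)/(2*u) = 3/(2*u))
((-6 + (-4 + 3)*1) + 0)*T(-7) = ((-6 + (-4 + 3)*1) + 0)*((3/2)/(-7)) = ((-6 - 1*1) + 0)*((3/2)*(-1/7)) = ((-6 - 1) + 0)*(-3/14) = (-7 + 0)*(-3/14) = -7*(-3/14) = 3/2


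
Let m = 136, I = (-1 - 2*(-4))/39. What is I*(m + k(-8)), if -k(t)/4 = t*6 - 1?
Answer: 2324/39 ≈ 59.590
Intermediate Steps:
k(t) = 4 - 24*t (k(t) = -4*(t*6 - 1) = -4*(6*t - 1) = -4*(-1 + 6*t) = 4 - 24*t)
I = 7/39 (I = (-1 + 8)*(1/39) = 7*(1/39) = 7/39 ≈ 0.17949)
I*(m + k(-8)) = 7*(136 + (4 - 24*(-8)))/39 = 7*(136 + (4 + 192))/39 = 7*(136 + 196)/39 = (7/39)*332 = 2324/39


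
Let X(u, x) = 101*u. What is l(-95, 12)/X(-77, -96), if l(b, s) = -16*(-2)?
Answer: -32/7777 ≈ -0.0041147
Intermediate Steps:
l(b, s) = 32
l(-95, 12)/X(-77, -96) = 32/((101*(-77))) = 32/(-7777) = 32*(-1/7777) = -32/7777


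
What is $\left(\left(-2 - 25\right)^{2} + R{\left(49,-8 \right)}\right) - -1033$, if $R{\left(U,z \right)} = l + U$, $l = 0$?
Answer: $1811$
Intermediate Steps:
$R{\left(U,z \right)} = U$ ($R{\left(U,z \right)} = 0 + U = U$)
$\left(\left(-2 - 25\right)^{2} + R{\left(49,-8 \right)}\right) - -1033 = \left(\left(-2 - 25\right)^{2} + 49\right) - -1033 = \left(\left(-27\right)^{2} + 49\right) + 1033 = \left(729 + 49\right) + 1033 = 778 + 1033 = 1811$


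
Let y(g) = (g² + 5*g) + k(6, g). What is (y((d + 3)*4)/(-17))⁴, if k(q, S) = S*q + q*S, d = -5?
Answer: 26873856/83521 ≈ 321.76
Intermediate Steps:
k(q, S) = 2*S*q (k(q, S) = S*q + S*q = 2*S*q)
y(g) = g² + 17*g (y(g) = (g² + 5*g) + 2*g*6 = (g² + 5*g) + 12*g = g² + 17*g)
(y((d + 3)*4)/(-17))⁴ = ((((-5 + 3)*4)*(17 + (-5 + 3)*4))/(-17))⁴ = (((-2*4)*(17 - 2*4))*(-1/17))⁴ = (-8*(17 - 8)*(-1/17))⁴ = (-8*9*(-1/17))⁴ = (-72*(-1/17))⁴ = (72/17)⁴ = 26873856/83521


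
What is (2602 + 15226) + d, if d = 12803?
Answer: 30631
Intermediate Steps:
(2602 + 15226) + d = (2602 + 15226) + 12803 = 17828 + 12803 = 30631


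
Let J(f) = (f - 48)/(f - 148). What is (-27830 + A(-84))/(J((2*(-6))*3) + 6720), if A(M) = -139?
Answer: -428858/103047 ≈ -4.1618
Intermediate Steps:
J(f) = (-48 + f)/(-148 + f)
(-27830 + A(-84))/(J((2*(-6))*3) + 6720) = (-27830 - 139)/((-48 + (2*(-6))*3)/(-148 + (2*(-6))*3) + 6720) = -27969/((-48 - 12*3)/(-148 - 12*3) + 6720) = -27969/((-48 - 36)/(-148 - 36) + 6720) = -27969/(-84/(-184) + 6720) = -27969/(-1/184*(-84) + 6720) = -27969/(21/46 + 6720) = -27969/309141/46 = -27969*46/309141 = -428858/103047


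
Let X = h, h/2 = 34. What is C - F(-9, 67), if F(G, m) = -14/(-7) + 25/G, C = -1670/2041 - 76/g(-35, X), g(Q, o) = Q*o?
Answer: -93074/10929555 ≈ -0.0085158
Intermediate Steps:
h = 68 (h = 2*34 = 68)
X = 68
C = -954871/1214395 (C = -1670/2041 - 76/((-35*68)) = -1670*1/2041 - 76/(-2380) = -1670/2041 - 76*(-1/2380) = -1670/2041 + 19/595 = -954871/1214395 ≈ -0.78629)
F(G, m) = 2 + 25/G (F(G, m) = -14*(-1/7) + 25/G = 2 + 25/G)
C - F(-9, 67) = -954871/1214395 - (2 + 25/(-9)) = -954871/1214395 - (2 + 25*(-1/9)) = -954871/1214395 - (2 - 25/9) = -954871/1214395 - 1*(-7/9) = -954871/1214395 + 7/9 = -93074/10929555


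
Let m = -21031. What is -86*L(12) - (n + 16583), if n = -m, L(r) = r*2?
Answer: -39678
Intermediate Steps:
L(r) = 2*r
n = 21031 (n = -1*(-21031) = 21031)
-86*L(12) - (n + 16583) = -172*12 - (21031 + 16583) = -86*24 - 1*37614 = -2064 - 37614 = -39678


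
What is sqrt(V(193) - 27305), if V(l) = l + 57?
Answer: I*sqrt(27055) ≈ 164.48*I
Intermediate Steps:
V(l) = 57 + l
sqrt(V(193) - 27305) = sqrt((57 + 193) - 27305) = sqrt(250 - 27305) = sqrt(-27055) = I*sqrt(27055)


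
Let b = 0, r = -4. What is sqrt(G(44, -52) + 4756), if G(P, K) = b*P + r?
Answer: 12*sqrt(33) ≈ 68.935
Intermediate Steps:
G(P, K) = -4 (G(P, K) = 0*P - 4 = 0 - 4 = -4)
sqrt(G(44, -52) + 4756) = sqrt(-4 + 4756) = sqrt(4752) = 12*sqrt(33)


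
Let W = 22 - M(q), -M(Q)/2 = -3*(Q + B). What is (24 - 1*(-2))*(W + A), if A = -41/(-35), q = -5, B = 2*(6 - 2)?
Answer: 4706/35 ≈ 134.46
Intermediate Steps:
B = 8 (B = 2*4 = 8)
M(Q) = 48 + 6*Q (M(Q) = -(-6)*(Q + 8) = -(-6)*(8 + Q) = -2*(-24 - 3*Q) = 48 + 6*Q)
W = 4 (W = 22 - (48 + 6*(-5)) = 22 - (48 - 30) = 22 - 1*18 = 22 - 18 = 4)
A = 41/35 (A = -41*(-1/35) = 41/35 ≈ 1.1714)
(24 - 1*(-2))*(W + A) = (24 - 1*(-2))*(4 + 41/35) = (24 + 2)*(181/35) = 26*(181/35) = 4706/35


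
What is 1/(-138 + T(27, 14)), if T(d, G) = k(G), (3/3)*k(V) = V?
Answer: -1/124 ≈ -0.0080645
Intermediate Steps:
k(V) = V
T(d, G) = G
1/(-138 + T(27, 14)) = 1/(-138 + 14) = 1/(-124) = -1/124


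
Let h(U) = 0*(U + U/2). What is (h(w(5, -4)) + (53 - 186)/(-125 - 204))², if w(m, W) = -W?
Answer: 361/2209 ≈ 0.16342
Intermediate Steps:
h(U) = 0 (h(U) = 0*(U + U*(½)) = 0*(U + U/2) = 0*(3*U/2) = 0)
(h(w(5, -4)) + (53 - 186)/(-125 - 204))² = (0 + (53 - 186)/(-125 - 204))² = (0 - 133/(-329))² = (0 - 133*(-1/329))² = (0 + 19/47)² = (19/47)² = 361/2209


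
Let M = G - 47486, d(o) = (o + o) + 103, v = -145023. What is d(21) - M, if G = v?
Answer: 192654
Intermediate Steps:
G = -145023
d(o) = 103 + 2*o (d(o) = 2*o + 103 = 103 + 2*o)
M = -192509 (M = -145023 - 47486 = -192509)
d(21) - M = (103 + 2*21) - 1*(-192509) = (103 + 42) + 192509 = 145 + 192509 = 192654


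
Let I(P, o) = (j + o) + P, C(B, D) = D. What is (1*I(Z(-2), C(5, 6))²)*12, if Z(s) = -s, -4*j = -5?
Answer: 4107/4 ≈ 1026.8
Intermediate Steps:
j = 5/4 (j = -¼*(-5) = 5/4 ≈ 1.2500)
I(P, o) = 5/4 + P + o (I(P, o) = (5/4 + o) + P = 5/4 + P + o)
(1*I(Z(-2), C(5, 6))²)*12 = (1*(5/4 - 1*(-2) + 6)²)*12 = (1*(5/4 + 2 + 6)²)*12 = (1*(37/4)²)*12 = (1*(1369/16))*12 = (1369/16)*12 = 4107/4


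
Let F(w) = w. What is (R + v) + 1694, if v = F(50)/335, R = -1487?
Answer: 13879/67 ≈ 207.15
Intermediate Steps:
v = 10/67 (v = 50/335 = 50*(1/335) = 10/67 ≈ 0.14925)
(R + v) + 1694 = (-1487 + 10/67) + 1694 = -99619/67 + 1694 = 13879/67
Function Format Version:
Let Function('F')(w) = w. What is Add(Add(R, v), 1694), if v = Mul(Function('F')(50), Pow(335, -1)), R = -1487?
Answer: Rational(13879, 67) ≈ 207.15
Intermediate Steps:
v = Rational(10, 67) (v = Mul(50, Pow(335, -1)) = Mul(50, Rational(1, 335)) = Rational(10, 67) ≈ 0.14925)
Add(Add(R, v), 1694) = Add(Add(-1487, Rational(10, 67)), 1694) = Add(Rational(-99619, 67), 1694) = Rational(13879, 67)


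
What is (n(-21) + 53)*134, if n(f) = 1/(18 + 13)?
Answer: 220296/31 ≈ 7106.3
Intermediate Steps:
n(f) = 1/31
(n(-21) + 53)*134 = (1/31 + 53)*134 = (1644/31)*134 = 220296/31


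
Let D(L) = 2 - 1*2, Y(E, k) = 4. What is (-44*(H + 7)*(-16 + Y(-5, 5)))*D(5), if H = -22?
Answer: 0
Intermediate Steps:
D(L) = 0 (D(L) = 2 - 2 = 0)
(-44*(H + 7)*(-16 + Y(-5, 5)))*D(5) = -44*(-22 + 7)*(-16 + 4)*0 = -(-660)*(-12)*0 = -44*180*0 = -7920*0 = 0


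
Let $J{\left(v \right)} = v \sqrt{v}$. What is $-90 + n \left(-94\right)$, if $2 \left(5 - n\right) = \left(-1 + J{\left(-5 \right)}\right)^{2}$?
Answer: $-6388 + 470 i \sqrt{5} \approx -6388.0 + 1051.0 i$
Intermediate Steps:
$J{\left(v \right)} = v^{\frac{3}{2}}$
$n = 5 - \frac{\left(-1 - 5 i \sqrt{5}\right)^{2}}{2}$ ($n = 5 - \frac{\left(-1 + \left(-5\right)^{\frac{3}{2}}\right)^{2}}{2} = 5 - \frac{\left(-1 - 5 i \sqrt{5}\right)^{2}}{2} \approx 67.0 - 11.18 i$)
$-90 + n \left(-94\right) = -90 + \left(67 - 5 i \sqrt{5}\right) \left(-94\right) = -90 - \left(6298 - 470 i \sqrt{5}\right) = -6388 + 470 i \sqrt{5}$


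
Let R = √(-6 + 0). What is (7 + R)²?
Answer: (7 + I*√6)² ≈ 43.0 + 34.293*I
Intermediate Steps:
R = I*√6 (R = √(-6) = I*√6 ≈ 2.4495*I)
(7 + R)² = (7 + I*√6)²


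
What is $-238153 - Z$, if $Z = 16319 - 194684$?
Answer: $-59788$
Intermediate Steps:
$Z = -178365$
$-238153 - Z = -238153 - -178365 = -238153 + 178365 = -59788$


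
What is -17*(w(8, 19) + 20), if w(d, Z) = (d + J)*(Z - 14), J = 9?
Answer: -1785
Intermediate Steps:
w(d, Z) = (-14 + Z)*(9 + d) (w(d, Z) = (d + 9)*(Z - 14) = (9 + d)*(-14 + Z) = (-14 + Z)*(9 + d))
-17*(w(8, 19) + 20) = -17*((-126 - 14*8 + 9*19 + 19*8) + 20) = -17*((-126 - 112 + 171 + 152) + 20) = -17*(85 + 20) = -17*105 = -1785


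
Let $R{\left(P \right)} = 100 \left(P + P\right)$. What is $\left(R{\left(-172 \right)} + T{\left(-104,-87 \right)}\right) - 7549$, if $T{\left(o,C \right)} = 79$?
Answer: $-41870$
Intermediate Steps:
$R{\left(P \right)} = 200 P$ ($R{\left(P \right)} = 100 \cdot 2 P = 200 P$)
$\left(R{\left(-172 \right)} + T{\left(-104,-87 \right)}\right) - 7549 = \left(200 \left(-172\right) + 79\right) - 7549 = \left(-34400 + 79\right) - 7549 = -34321 - 7549 = -41870$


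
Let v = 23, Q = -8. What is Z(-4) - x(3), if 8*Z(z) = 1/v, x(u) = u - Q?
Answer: -2023/184 ≈ -10.995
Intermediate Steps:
x(u) = 8 + u (x(u) = u - 1*(-8) = u + 8 = 8 + u)
Z(z) = 1/184 (Z(z) = (1/8)/23 = (1/8)*(1/23) = 1/184)
Z(-4) - x(3) = 1/184 - (8 + 3) = 1/184 - 1*11 = 1/184 - 11 = -2023/184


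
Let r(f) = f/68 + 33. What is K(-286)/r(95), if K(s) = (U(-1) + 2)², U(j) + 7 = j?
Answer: 2448/2339 ≈ 1.0466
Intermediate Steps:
U(j) = -7 + j
r(f) = 33 + f/68 (r(f) = f*(1/68) + 33 = f/68 + 33 = 33 + f/68)
K(s) = 36 (K(s) = ((-7 - 1) + 2)² = (-8 + 2)² = (-6)² = 36)
K(-286)/r(95) = 36/(33 + (1/68)*95) = 36/(33 + 95/68) = 36/(2339/68) = 36*(68/2339) = 2448/2339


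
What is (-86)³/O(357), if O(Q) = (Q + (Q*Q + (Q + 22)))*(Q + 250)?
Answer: -636056/77808295 ≈ -0.0081747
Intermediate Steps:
O(Q) = (250 + Q)*(22 + Q² + 2*Q) (O(Q) = (Q + (Q² + (22 + Q)))*(250 + Q) = (Q + (22 + Q + Q²))*(250 + Q) = (22 + Q² + 2*Q)*(250 + Q) = (250 + Q)*(22 + Q² + 2*Q))
(-86)³/O(357) = (-86)³/(5500 + 357³ + 252*357² + 522*357) = -636056/(5500 + 45499293 + 252*127449 + 186354) = -636056/(5500 + 45499293 + 32117148 + 186354) = -636056/77808295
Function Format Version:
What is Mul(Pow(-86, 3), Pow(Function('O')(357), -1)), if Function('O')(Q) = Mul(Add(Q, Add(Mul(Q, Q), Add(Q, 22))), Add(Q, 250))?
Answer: Rational(-636056, 77808295) ≈ -0.0081747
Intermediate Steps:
Function('O')(Q) = Mul(Add(250, Q), Add(22, Pow(Q, 2), Mul(2, Q))) (Function('O')(Q) = Mul(Add(Q, Add(Pow(Q, 2), Add(22, Q))), Add(250, Q)) = Mul(Add(Q, Add(22, Q, Pow(Q, 2))), Add(250, Q)) = Mul(Add(22, Pow(Q, 2), Mul(2, Q)), Add(250, Q)) = Mul(Add(250, Q), Add(22, Pow(Q, 2), Mul(2, Q))))
Mul(Pow(-86, 3), Pow(Function('O')(357), -1)) = Mul(Pow(-86, 3), Pow(Add(5500, Pow(357, 3), Mul(252, Pow(357, 2)), Mul(522, 357)), -1)) = Mul(-636056, Pow(Add(5500, 45499293, Mul(252, 127449), 186354), -1)) = Mul(-636056, Pow(Add(5500, 45499293, 32117148, 186354), -1)) = Mul(-636056, Pow(77808295, -1)) = Mul(-636056, Rational(1, 77808295)) = Rational(-636056, 77808295)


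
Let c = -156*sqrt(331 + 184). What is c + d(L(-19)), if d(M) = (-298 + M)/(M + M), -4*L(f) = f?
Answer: -1173/38 - 156*sqrt(515) ≈ -3571.1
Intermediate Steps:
L(f) = -f/4
d(M) = (-298 + M)/(2*M) (d(M) = (-298 + M)/((2*M)) = (-298 + M)*(1/(2*M)) = (-298 + M)/(2*M))
c = -156*sqrt(515) ≈ -3540.2
c + d(L(-19)) = -156*sqrt(515) + (-298 - 1/4*(-19))/(2*((-1/4*(-19)))) = -156*sqrt(515) + (-298 + 19/4)/(2*(19/4)) = -156*sqrt(515) + (1/2)*(4/19)*(-1173/4) = -156*sqrt(515) - 1173/38 = -1173/38 - 156*sqrt(515)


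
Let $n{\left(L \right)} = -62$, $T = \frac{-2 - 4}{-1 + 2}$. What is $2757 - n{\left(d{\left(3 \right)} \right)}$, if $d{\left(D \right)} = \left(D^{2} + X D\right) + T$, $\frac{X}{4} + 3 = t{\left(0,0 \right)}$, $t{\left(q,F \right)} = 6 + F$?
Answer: $2819$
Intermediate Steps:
$T = -6$ ($T = - \frac{6}{1} = \left(-6\right) 1 = -6$)
$X = 12$ ($X = -12 + 4 \left(6 + 0\right) = -12 + 4 \cdot 6 = -12 + 24 = 12$)
$d{\left(D \right)} = -6 + D^{2} + 12 D$ ($d{\left(D \right)} = \left(D^{2} + 12 D\right) - 6 = -6 + D^{2} + 12 D$)
$2757 - n{\left(d{\left(3 \right)} \right)} = 2757 - -62 = 2757 + 62 = 2819$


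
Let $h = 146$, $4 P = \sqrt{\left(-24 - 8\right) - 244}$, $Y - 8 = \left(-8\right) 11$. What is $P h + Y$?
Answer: $-80 + 73 i \sqrt{69} \approx -80.0 + 606.38 i$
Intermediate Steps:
$Y = -80$ ($Y = 8 - 88 = -80$)
$P = \frac{i \sqrt{69}}{2}$ ($P = \frac{\sqrt{\left(-24 - 8\right) - 244}}{4} = \frac{\sqrt{-32 - 244}}{4} = \frac{\sqrt{-276}}{4} = \frac{2 i \sqrt{69}}{4} = \frac{i \sqrt{69}}{2} \approx 4.1533 i$)
$P h + Y = \frac{i \sqrt{69}}{2} \cdot 146 - 80 = 73 i \sqrt{69} - 80 = -80 + 73 i \sqrt{69}$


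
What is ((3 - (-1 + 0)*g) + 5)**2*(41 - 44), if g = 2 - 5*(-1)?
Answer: -675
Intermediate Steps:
g = 7 (g = 2 + 5 = 7)
((3 - (-1 + 0)*g) + 5)**2*(41 - 44) = ((3 - (-1 + 0)*7) + 5)**2*(41 - 44) = ((3 - (-1)*7) + 5)**2*(-3) = ((3 - 1*(-7)) + 5)**2*(-3) = ((3 + 7) + 5)**2*(-3) = (10 + 5)**2*(-3) = 15**2*(-3) = 225*(-3) = -675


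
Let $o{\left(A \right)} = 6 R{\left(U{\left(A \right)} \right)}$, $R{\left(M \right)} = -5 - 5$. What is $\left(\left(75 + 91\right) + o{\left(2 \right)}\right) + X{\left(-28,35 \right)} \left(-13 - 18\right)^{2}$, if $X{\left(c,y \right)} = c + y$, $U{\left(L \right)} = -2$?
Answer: $6833$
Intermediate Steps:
$R{\left(M \right)} = -10$
$o{\left(A \right)} = -60$ ($o{\left(A \right)} = 6 \left(-10\right) = -60$)
$\left(\left(75 + 91\right) + o{\left(2 \right)}\right) + X{\left(-28,35 \right)} \left(-13 - 18\right)^{2} = \left(\left(75 + 91\right) - 60\right) + \left(-28 + 35\right) \left(-13 - 18\right)^{2} = \left(166 - 60\right) + 7 \left(-31\right)^{2} = 106 + 7 \cdot 961 = 106 + 6727 = 6833$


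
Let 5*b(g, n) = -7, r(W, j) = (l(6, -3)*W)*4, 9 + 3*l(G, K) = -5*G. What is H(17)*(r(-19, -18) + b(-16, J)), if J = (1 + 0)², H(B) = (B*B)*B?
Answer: 24235829/5 ≈ 4.8472e+6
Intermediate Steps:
l(G, K) = -3 - 5*G/3 (l(G, K) = -3 + (-5*G)/3 = -3 - 5*G/3)
H(B) = B³ (H(B) = B²*B = B³)
J = 1 (J = 1² = 1)
r(W, j) = -52*W (r(W, j) = ((-3 - 5/3*6)*W)*4 = ((-3 - 10)*W)*4 = -13*W*4 = -52*W)
b(g, n) = -7/5 (b(g, n) = (⅕)*(-7) = -7/5)
H(17)*(r(-19, -18) + b(-16, J)) = 17³*(-52*(-19) - 7/5) = 4913*(988 - 7/5) = 4913*(4933/5) = 24235829/5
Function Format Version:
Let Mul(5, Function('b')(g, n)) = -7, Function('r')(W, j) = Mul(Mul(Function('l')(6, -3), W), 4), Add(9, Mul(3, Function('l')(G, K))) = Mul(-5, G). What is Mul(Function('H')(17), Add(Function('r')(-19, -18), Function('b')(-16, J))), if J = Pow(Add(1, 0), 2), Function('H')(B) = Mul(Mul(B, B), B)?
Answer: Rational(24235829, 5) ≈ 4.8472e+6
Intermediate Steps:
Function('l')(G, K) = Add(-3, Mul(Rational(-5, 3), G)) (Function('l')(G, K) = Add(-3, Mul(Rational(1, 3), Mul(-5, G))) = Add(-3, Mul(Rational(-5, 3), G)))
Function('H')(B) = Pow(B, 3) (Function('H')(B) = Mul(Pow(B, 2), B) = Pow(B, 3))
J = 1 (J = Pow(1, 2) = 1)
Function('r')(W, j) = Mul(-52, W) (Function('r')(W, j) = Mul(Mul(Add(-3, Mul(Rational(-5, 3), 6)), W), 4) = Mul(Mul(Add(-3, -10), W), 4) = Mul(Mul(-13, W), 4) = Mul(-52, W))
Function('b')(g, n) = Rational(-7, 5) (Function('b')(g, n) = Mul(Rational(1, 5), -7) = Rational(-7, 5))
Mul(Function('H')(17), Add(Function('r')(-19, -18), Function('b')(-16, J))) = Mul(Pow(17, 3), Add(Mul(-52, -19), Rational(-7, 5))) = Mul(4913, Add(988, Rational(-7, 5))) = Mul(4913, Rational(4933, 5)) = Rational(24235829, 5)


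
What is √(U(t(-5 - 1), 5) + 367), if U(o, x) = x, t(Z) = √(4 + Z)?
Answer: 2*√93 ≈ 19.287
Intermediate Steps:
√(U(t(-5 - 1), 5) + 367) = √(5 + 367) = √372 = 2*√93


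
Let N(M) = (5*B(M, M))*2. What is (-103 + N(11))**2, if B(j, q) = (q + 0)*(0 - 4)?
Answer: 294849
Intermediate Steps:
B(j, q) = -4*q (B(j, q) = q*(-4) = -4*q)
N(M) = -40*M (N(M) = (5*(-4*M))*2 = -20*M*2 = -40*M)
(-103 + N(11))**2 = (-103 - 40*11)**2 = (-103 - 440)**2 = (-543)**2 = 294849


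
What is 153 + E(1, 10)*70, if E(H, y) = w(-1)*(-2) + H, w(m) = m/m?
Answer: 83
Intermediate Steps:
w(m) = 1
E(H, y) = -2 + H (E(H, y) = 1*(-2) + H = -2 + H)
153 + E(1, 10)*70 = 153 + (-2 + 1)*70 = 153 - 1*70 = 153 - 70 = 83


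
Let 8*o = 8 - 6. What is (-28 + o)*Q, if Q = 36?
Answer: -999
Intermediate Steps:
o = ¼ (o = (8 - 6)/8 = (⅛)*2 = ¼ ≈ 0.25000)
(-28 + o)*Q = (-28 + ¼)*36 = -111/4*36 = -999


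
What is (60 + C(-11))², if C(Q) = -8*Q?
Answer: 21904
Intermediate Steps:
(60 + C(-11))² = (60 - 8*(-11))² = (60 + 88)² = 148² = 21904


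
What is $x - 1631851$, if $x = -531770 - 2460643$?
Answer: $-4624264$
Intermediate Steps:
$x = -2992413$
$x - 1631851 = -2992413 - 1631851 = -4624264$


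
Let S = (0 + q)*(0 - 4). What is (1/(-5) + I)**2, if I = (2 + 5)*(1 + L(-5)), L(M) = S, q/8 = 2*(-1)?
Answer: 5171076/25 ≈ 2.0684e+5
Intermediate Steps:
q = -16 (q = 8*(2*(-1)) = 8*(-2) = -16)
S = 64 (S = (0 - 16)*(0 - 4) = -16*(-4) = 64)
L(M) = 64
I = 455 (I = (2 + 5)*(1 + 64) = 7*65 = 455)
(1/(-5) + I)**2 = (1/(-5) + 455)**2 = (-1/5 + 455)**2 = (2274/5)**2 = 5171076/25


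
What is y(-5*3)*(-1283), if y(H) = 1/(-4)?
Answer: 1283/4 ≈ 320.75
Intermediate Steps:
y(H) = -¼
y(-5*3)*(-1283) = -¼*(-1283) = 1283/4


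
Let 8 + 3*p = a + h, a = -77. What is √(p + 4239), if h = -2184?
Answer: 4*√1959/3 ≈ 59.014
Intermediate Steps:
p = -2269/3 (p = -8/3 + (-77 - 2184)/3 = -8/3 + (⅓)*(-2261) = -8/3 - 2261/3 = -2269/3 ≈ -756.33)
√(p + 4239) = √(-2269/3 + 4239) = √(10448/3) = 4*√1959/3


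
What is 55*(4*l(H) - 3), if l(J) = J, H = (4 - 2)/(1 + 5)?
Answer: -275/3 ≈ -91.667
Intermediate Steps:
H = ⅓ (H = 2/6 = 2*(⅙) = ⅓ ≈ 0.33333)
55*(4*l(H) - 3) = 55*(4*(⅓) - 3) = 55*(4/3 - 3) = 55*(-5/3) = -275/3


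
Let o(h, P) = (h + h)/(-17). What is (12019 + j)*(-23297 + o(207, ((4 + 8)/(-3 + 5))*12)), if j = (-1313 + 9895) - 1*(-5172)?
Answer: -10218040899/17 ≈ -6.0106e+8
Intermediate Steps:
o(h, P) = -2*h/17 (o(h, P) = (2*h)*(-1/17) = -2*h/17)
j = 13754 (j = 8582 + 5172 = 13754)
(12019 + j)*(-23297 + o(207, ((4 + 8)/(-3 + 5))*12)) = (12019 + 13754)*(-23297 - 2/17*207) = 25773*(-23297 - 414/17) = 25773*(-396463/17) = -10218040899/17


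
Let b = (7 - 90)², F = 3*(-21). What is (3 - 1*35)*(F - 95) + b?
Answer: 11945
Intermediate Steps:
F = -63
b = 6889 (b = (-83)² = 6889)
(3 - 1*35)*(F - 95) + b = (3 - 1*35)*(-63 - 95) + 6889 = (3 - 35)*(-158) + 6889 = -32*(-158) + 6889 = 5056 + 6889 = 11945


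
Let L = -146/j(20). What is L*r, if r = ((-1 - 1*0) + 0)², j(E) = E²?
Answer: -73/200 ≈ -0.36500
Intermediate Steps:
L = -73/200 (L = -146/(20²) = -146/400 = -146*1/400 = -73/200 ≈ -0.36500)
r = 1 (r = ((-1 + 0) + 0)² = (-1 + 0)² = (-1)² = 1)
L*r = -73/200*1 = -73/200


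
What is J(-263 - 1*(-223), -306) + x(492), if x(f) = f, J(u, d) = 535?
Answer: 1027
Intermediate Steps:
J(-263 - 1*(-223), -306) + x(492) = 535 + 492 = 1027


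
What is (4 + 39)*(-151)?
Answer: -6493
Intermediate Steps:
(4 + 39)*(-151) = 43*(-151) = -6493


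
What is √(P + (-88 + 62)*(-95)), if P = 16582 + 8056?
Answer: 6*√753 ≈ 164.65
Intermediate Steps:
P = 24638
√(P + (-88 + 62)*(-95)) = √(24638 + (-88 + 62)*(-95)) = √(24638 - 26*(-95)) = √(24638 + 2470) = √27108 = 6*√753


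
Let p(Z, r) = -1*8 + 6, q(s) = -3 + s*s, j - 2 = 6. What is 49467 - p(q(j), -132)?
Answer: 49469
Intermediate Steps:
j = 8 (j = 2 + 6 = 8)
q(s) = -3 + s²
p(Z, r) = -2 (p(Z, r) = -8 + 6 = -2)
49467 - p(q(j), -132) = 49467 - 1*(-2) = 49467 + 2 = 49469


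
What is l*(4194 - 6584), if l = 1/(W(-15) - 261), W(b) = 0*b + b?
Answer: 1195/138 ≈ 8.6594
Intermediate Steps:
W(b) = b (W(b) = 0 + b = b)
l = -1/276 (l = 1/(-15 - 261) = 1/(-276) = -1/276 ≈ -0.0036232)
l*(4194 - 6584) = -(4194 - 6584)/276 = -1/276*(-2390) = 1195/138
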